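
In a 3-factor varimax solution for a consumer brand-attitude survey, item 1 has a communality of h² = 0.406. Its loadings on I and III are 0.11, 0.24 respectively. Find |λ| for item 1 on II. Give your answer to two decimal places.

0.58

Under orthogonal rotation h² = Σλ², so λ_II² = h² − (0.0697) = 0.406 − 0.0697 = 0.3363.
|λ| = √0.3363 = 0.5799.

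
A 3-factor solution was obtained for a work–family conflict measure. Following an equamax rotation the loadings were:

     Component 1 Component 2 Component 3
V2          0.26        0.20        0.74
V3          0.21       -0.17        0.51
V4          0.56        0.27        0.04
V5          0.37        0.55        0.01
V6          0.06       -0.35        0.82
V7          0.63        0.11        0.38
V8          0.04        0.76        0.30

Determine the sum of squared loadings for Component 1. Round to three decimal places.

SS loadings for Component 1 = 0.26² + 0.21² + 0.56² + 0.37² + 0.06² + 0.63² + 0.04² = 0.0676 + 0.0441 + 0.3136 + 0.1369 + 0.0036 + 0.3969 + 0.0016 = 0.9643

0.964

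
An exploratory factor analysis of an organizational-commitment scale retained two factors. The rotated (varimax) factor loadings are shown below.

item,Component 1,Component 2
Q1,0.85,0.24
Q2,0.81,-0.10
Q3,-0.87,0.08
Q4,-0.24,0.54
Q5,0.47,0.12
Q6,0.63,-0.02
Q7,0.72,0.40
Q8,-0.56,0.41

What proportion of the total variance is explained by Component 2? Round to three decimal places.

0.089

SS loadings for Component 2 = 0.24² + (-0.10)² + 0.08² + 0.54² + 0.12² + (-0.02)² + 0.40² + 0.41² = 0.7085
Proportion of variance = 0.7085 / 8 = 0.0886.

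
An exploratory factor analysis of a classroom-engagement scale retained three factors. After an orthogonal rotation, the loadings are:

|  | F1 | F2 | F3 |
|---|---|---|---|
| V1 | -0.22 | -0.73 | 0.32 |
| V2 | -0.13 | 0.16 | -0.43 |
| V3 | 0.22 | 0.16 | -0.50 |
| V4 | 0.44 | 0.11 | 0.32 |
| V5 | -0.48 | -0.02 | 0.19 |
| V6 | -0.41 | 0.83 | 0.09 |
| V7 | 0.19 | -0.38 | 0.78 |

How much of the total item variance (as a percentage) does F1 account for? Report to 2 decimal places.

SS loadings for F1 = (-0.22)² + (-0.13)² + 0.22² + 0.44² + (-0.48)² + (-0.41)² + 0.19² = 0.7419
With 7 standardized items, total variance = 7. Proportion = 0.7419/7 = 0.1060 → 10.60%.

10.60%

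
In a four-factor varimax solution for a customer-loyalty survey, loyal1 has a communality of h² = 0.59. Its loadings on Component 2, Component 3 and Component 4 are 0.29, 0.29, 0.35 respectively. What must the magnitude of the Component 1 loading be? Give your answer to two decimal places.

0.55

Under orthogonal rotation h² = Σλ², so λ_Component 1² = h² − (0.2907) = 0.59 − 0.2907 = 0.2993.
|λ| = √0.2993 = 0.5471.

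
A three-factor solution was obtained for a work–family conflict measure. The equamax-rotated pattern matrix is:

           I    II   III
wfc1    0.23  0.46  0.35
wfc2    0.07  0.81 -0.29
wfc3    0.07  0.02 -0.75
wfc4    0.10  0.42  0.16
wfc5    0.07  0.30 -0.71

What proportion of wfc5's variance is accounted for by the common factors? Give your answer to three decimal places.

h² = 0.07² + 0.30² + (-0.71)² = 0.0049 + 0.0900 + 0.5041 = 0.5990

0.599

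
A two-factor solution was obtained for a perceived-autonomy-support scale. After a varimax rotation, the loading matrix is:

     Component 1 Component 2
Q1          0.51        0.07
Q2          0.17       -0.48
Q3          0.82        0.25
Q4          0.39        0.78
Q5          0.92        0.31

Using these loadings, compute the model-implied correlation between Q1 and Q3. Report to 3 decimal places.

r̂ = Σ λ_i·λ_j across factors = (0.51)(0.82) + (0.07)(0.25)
  = +0.4182 +0.0175 = 0.4357

0.436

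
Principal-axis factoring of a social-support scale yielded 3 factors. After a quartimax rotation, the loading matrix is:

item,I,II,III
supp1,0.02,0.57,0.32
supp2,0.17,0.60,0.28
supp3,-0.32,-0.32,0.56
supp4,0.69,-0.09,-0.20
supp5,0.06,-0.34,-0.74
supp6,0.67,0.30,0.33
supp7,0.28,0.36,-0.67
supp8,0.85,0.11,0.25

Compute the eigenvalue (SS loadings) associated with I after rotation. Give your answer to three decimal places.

SS loadings for I = 0.02² + 0.17² + (-0.32)² + 0.69² + 0.06² + 0.67² + 0.28² + 0.85² = 0.0004 + 0.0289 + 0.1024 + 0.4761 + 0.0036 + 0.4489 + 0.0784 + 0.7225 = 1.8612

1.861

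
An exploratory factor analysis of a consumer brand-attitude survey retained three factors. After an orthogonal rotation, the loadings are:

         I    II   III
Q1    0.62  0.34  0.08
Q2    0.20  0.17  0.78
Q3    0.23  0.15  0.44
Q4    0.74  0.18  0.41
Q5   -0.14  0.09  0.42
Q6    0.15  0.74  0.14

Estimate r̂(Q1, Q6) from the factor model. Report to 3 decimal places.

0.356

r̂ = Σ λ_i·λ_j across factors = (0.62)(0.15) + (0.34)(0.74) + (0.08)(0.14)
  = +0.0930 +0.2516 +0.0112 = 0.3558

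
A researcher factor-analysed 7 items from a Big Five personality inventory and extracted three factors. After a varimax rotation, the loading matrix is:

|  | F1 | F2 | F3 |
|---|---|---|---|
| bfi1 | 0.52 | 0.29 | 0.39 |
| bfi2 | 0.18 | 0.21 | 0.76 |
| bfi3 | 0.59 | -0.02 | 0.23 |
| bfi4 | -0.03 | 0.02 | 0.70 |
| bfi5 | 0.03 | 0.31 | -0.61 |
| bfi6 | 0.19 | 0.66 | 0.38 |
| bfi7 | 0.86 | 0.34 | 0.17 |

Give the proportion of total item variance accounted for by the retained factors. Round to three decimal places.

0.575

SS loadings by factor: 1.4284, 0.7763, 1.8180; total = 4.0227.
Total variance with 7 standardized items is 7, so the solution explains 4.0227/7 = 0.5747.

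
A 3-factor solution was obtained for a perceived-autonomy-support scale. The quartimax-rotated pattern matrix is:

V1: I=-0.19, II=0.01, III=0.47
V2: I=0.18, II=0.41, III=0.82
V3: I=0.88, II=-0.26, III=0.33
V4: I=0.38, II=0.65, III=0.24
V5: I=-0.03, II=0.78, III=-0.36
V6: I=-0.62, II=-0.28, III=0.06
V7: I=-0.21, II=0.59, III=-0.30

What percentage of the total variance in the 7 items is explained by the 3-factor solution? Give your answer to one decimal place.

SS loadings by factor: 1.4167, 1.6932, 1.2830; total = 4.3929.
Total variance with 7 standardized items is 7, so the solution explains 4.3929/7 = 0.6276 = 62.76%.

62.8%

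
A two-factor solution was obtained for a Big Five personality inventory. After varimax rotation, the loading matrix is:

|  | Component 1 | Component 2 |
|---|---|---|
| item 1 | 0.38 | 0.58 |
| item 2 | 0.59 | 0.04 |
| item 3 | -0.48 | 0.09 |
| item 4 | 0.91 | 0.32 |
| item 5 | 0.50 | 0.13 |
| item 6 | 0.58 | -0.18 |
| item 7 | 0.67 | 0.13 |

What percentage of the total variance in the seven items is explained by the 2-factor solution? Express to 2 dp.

SS loadings by factor: 2.5863, 0.5147; total = 3.1010.
Total variance with 7 standardized items is 7, so the solution explains 3.1010/7 = 0.4430 = 44.30%.

44.30%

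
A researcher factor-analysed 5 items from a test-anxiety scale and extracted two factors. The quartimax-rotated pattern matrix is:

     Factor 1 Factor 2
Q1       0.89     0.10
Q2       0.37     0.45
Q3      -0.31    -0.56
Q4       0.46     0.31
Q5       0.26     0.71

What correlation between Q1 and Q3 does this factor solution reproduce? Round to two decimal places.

-0.33

r̂ = Σ λ_i·λ_j across factors = (0.89)(-0.31) + (0.10)(-0.56)
  = -0.2759 -0.0560 = -0.3319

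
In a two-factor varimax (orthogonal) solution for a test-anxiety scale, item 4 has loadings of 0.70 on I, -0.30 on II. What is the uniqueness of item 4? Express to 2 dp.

0.42

h² = 0.70² + (-0.30)² = 0.4900 + 0.0900 = 0.5800
Uniqueness u² = 1 − h² = 1 − 0.5800 = 0.4200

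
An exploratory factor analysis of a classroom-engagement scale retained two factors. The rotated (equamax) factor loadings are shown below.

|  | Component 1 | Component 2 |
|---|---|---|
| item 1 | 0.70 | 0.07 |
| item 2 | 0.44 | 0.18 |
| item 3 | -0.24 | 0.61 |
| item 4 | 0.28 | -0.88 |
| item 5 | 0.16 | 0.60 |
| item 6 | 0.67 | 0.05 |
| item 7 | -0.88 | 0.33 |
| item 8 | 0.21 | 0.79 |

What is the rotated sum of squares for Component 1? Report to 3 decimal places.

2.113

SS loadings for Component 1 = 0.70² + 0.44² + (-0.24)² + 0.28² + 0.16² + 0.67² + (-0.88)² + 0.21² = 0.4900 + 0.1936 + 0.0576 + 0.0784 + 0.0256 + 0.4489 + 0.7744 + 0.0441 = 2.1126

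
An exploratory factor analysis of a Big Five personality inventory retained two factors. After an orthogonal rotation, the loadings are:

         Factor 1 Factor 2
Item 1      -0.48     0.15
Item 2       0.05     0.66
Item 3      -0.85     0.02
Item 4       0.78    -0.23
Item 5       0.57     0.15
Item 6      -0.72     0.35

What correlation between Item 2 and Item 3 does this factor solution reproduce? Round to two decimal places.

r̂ = Σ λ_i·λ_j across factors = (0.05)(-0.85) + (0.66)(0.02)
  = -0.0425 +0.0132 = -0.0293

-0.03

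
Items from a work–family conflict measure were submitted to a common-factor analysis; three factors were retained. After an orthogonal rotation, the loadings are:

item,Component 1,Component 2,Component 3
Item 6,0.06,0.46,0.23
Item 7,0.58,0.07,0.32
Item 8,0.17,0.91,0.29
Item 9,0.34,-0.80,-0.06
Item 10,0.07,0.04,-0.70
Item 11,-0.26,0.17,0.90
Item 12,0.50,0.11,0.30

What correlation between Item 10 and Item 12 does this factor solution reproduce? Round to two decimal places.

-0.17

r̂ = Σ λ_i·λ_j across factors = (0.07)(0.50) + (0.04)(0.11) + (-0.70)(0.30)
  = +0.0350 +0.0044 -0.2100 = -0.1706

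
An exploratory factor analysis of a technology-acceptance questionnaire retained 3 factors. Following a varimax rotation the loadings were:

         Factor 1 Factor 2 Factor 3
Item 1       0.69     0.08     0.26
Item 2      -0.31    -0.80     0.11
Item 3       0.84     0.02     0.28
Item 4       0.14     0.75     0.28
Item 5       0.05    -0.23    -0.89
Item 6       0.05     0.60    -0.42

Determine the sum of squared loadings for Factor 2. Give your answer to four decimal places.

SS loadings for Factor 2 = 0.08² + (-0.80)² + 0.02² + 0.75² + (-0.23)² + 0.60² = 0.0064 + 0.6400 + 0.0004 + 0.5625 + 0.0529 + 0.3600 = 1.6222

1.6222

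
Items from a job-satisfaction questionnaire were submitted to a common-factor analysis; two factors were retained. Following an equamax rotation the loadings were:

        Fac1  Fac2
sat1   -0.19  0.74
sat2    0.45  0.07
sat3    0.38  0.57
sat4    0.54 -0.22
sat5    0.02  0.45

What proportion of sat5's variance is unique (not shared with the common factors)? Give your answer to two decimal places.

0.80

h² = 0.02² + 0.45² = 0.0004 + 0.2025 = 0.2029
Uniqueness u² = 1 − h² = 1 − 0.2029 = 0.7971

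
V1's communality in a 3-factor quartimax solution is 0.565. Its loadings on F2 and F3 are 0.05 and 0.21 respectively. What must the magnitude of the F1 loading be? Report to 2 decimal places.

0.72

Under orthogonal rotation h² = Σλ², so λ_F1² = h² − (0.0466) = 0.565 − 0.0466 = 0.5184.
|λ| = √0.5184 = 0.7200.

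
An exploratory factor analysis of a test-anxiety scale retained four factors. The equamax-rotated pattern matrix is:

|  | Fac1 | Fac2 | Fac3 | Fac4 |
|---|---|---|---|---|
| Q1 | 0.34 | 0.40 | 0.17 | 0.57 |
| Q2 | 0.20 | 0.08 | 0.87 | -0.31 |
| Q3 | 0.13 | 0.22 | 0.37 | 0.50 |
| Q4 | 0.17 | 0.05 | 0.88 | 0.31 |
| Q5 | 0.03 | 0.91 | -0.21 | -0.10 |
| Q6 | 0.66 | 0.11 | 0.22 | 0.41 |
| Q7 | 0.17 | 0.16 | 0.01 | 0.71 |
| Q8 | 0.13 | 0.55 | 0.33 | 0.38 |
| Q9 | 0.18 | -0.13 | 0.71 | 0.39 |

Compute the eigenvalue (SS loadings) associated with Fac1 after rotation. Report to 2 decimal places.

SS loadings for Fac1 = 0.34² + 0.20² + 0.13² + 0.17² + 0.03² + 0.66² + 0.17² + 0.13² + 0.18² = 0.1156 + 0.0400 + 0.0169 + 0.0289 + 0.0009 + 0.4356 + 0.0289 + 0.0169 + 0.0324 = 0.7161

0.72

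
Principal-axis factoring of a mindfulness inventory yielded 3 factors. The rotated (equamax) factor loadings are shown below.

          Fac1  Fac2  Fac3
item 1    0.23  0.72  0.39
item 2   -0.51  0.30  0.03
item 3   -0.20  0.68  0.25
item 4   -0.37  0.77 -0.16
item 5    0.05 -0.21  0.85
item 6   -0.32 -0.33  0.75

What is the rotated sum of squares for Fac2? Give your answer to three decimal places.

1.817

SS loadings for Fac2 = 0.72² + 0.30² + 0.68² + 0.77² + (-0.21)² + (-0.33)² = 0.5184 + 0.0900 + 0.4624 + 0.5929 + 0.0441 + 0.1089 = 1.8167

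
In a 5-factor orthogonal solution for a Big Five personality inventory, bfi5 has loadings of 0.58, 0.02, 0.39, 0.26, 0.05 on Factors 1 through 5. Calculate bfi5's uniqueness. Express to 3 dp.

h² = 0.58² + 0.02² + 0.39² + 0.26² + 0.05² = 0.3364 + 0.0004 + 0.1521 + 0.0676 + 0.0025 = 0.5590
Uniqueness u² = 1 − h² = 1 − 0.5590 = 0.4410

0.441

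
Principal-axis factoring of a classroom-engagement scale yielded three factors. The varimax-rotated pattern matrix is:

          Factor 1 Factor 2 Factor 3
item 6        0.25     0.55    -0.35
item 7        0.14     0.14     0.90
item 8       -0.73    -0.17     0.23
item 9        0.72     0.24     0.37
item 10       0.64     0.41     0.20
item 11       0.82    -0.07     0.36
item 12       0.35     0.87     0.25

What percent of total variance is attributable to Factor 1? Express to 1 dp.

33.4%

SS loadings for Factor 1 = 0.25² + 0.14² + (-0.73)² + 0.72² + 0.64² + 0.82² + 0.35² = 2.3379
With 7 standardized items, total variance = 7. Proportion = 2.3379/7 = 0.3340 → 33.40%.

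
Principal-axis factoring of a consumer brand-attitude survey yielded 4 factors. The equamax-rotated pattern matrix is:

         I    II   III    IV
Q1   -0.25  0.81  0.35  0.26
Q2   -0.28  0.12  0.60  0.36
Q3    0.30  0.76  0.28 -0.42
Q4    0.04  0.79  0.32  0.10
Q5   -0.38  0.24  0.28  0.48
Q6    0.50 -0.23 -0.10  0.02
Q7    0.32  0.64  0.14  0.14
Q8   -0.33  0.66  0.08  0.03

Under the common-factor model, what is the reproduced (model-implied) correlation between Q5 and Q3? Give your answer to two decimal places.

-0.05

r̂ = Σ λ_i·λ_j across factors = (-0.38)(0.30) + (0.24)(0.76) + (0.28)(0.28) + (0.48)(-0.42)
  = -0.1140 +0.1824 +0.0784 -0.2016 = -0.0548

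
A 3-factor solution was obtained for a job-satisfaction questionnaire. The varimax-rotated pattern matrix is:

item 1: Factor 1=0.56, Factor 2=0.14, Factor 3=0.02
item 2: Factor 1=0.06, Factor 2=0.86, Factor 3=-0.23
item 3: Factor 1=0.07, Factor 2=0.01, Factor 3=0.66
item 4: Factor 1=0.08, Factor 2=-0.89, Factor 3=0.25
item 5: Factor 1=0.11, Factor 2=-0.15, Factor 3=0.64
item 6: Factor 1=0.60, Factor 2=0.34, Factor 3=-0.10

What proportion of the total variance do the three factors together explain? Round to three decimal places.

0.560

Communalities: 0.3336, 0.7961, 0.4406, 0.8610, 0.4442, 0.4856; Σh² = 3.3611.
Total variance with 6 standardized items is 6, so the solution explains 3.3611/6 = 0.5602.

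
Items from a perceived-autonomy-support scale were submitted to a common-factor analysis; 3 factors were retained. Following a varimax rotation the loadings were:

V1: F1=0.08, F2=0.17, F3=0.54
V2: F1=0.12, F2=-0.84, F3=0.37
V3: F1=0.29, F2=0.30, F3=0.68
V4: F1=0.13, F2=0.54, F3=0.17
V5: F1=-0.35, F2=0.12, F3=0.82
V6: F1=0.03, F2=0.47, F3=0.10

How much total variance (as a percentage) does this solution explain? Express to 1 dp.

53.3%

SS loadings by factor: 0.2452, 1.3514, 1.6022; total = 3.1988.
Total variance with 6 standardized items is 6, so the solution explains 3.1988/6 = 0.5331 = 53.31%.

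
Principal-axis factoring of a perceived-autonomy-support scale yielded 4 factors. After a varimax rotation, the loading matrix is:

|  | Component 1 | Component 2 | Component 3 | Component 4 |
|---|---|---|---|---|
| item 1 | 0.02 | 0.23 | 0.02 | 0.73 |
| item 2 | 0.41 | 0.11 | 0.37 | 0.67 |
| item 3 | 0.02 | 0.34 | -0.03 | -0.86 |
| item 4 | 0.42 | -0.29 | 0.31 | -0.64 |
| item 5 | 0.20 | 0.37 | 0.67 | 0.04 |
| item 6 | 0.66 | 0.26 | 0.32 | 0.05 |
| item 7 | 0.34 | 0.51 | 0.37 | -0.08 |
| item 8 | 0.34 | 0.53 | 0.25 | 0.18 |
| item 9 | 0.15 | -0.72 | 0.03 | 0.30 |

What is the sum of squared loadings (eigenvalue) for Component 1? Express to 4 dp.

SS loadings for Component 1 = 0.02² + 0.41² + 0.02² + 0.42² + 0.20² + 0.66² + 0.34² + 0.34² + 0.15² = 0.0004 + 0.1681 + 0.0004 + 0.1764 + 0.0400 + 0.4356 + 0.1156 + 0.1156 + 0.0225 = 1.0746

1.0746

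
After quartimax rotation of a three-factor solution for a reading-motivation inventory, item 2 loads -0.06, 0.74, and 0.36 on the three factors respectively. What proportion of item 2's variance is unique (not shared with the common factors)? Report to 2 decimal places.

h² = (-0.06)² + 0.74² + 0.36² = 0.0036 + 0.5476 + 0.1296 = 0.6808
Uniqueness u² = 1 − h² = 1 − 0.6808 = 0.3192

0.32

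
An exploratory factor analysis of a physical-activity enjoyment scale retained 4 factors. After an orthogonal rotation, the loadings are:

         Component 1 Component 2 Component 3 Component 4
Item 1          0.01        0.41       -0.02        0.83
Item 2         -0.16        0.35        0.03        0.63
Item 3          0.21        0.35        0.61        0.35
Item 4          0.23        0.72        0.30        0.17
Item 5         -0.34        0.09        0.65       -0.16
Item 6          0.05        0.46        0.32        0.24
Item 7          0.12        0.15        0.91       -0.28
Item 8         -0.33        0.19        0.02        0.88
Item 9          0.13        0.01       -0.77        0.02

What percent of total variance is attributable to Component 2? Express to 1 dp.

13.4%

SS loadings for Component 2 = 0.41² + 0.35² + 0.35² + 0.72² + 0.09² + 0.46² + 0.15² + 0.19² + 0.01² = 1.2099
With 9 standardized items, total variance = 9. Proportion = 1.2099/9 = 0.1344 → 13.44%.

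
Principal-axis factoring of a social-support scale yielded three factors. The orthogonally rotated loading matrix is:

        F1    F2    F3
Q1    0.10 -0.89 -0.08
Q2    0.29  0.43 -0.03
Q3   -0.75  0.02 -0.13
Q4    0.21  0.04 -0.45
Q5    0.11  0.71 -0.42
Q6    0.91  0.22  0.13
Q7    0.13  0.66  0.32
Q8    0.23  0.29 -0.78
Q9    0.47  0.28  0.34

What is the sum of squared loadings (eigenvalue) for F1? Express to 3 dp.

1.832

SS loadings for F1 = 0.10² + 0.29² + (-0.75)² + 0.21² + 0.11² + 0.91² + 0.13² + 0.23² + 0.47² = 0.0100 + 0.0841 + 0.5625 + 0.0441 + 0.0121 + 0.8281 + 0.0169 + 0.0529 + 0.2209 = 1.8316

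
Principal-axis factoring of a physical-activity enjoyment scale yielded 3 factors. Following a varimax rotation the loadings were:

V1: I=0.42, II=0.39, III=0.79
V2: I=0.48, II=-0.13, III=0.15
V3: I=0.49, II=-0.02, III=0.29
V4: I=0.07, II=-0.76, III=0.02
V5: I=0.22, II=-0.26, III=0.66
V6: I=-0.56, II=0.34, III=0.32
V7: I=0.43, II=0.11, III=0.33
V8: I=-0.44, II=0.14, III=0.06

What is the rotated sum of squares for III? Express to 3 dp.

1.382

SS loadings for III = 0.79² + 0.15² + 0.29² + 0.02² + 0.66² + 0.32² + 0.33² + 0.06² = 0.6241 + 0.0225 + 0.0841 + 0.0004 + 0.4356 + 0.1024 + 0.1089 + 0.0036 = 1.3816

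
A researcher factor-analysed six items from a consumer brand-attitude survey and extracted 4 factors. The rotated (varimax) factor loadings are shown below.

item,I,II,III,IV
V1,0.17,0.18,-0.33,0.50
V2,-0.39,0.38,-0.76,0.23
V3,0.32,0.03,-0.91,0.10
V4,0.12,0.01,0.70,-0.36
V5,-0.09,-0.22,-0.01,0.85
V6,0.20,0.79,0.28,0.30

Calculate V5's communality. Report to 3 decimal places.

0.779

h² = (-0.09)² + (-0.22)² + (-0.01)² + 0.85² = 0.0081 + 0.0484 + 0.0001 + 0.7225 = 0.7791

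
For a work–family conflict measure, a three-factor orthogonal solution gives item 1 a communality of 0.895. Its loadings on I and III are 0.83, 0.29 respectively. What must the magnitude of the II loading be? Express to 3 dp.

Under orthogonal rotation h² = Σλ², so λ_II² = h² − (0.7730) = 0.895 − 0.7730 = 0.1220.
|λ| = √0.1220 = 0.3493.

0.349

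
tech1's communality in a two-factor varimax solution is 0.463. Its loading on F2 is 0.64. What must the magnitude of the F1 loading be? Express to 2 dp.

0.23

Under orthogonal rotation h² = Σλ², so λ_F1² = h² − (0.4096) = 0.463 − 0.4096 = 0.0534.
|λ| = √0.0534 = 0.2311.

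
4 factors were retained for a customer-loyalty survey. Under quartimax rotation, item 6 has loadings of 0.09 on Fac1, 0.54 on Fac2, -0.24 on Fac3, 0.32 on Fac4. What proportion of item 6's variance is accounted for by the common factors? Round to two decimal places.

h² = 0.09² + 0.54² + (-0.24)² + 0.32² = 0.0081 + 0.2916 + 0.0576 + 0.1024 = 0.4597

0.46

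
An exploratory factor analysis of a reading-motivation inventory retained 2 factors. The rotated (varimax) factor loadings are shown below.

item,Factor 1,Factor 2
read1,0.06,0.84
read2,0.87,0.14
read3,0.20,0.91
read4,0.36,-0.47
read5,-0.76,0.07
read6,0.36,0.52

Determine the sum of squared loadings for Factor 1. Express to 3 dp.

1.637

SS loadings for Factor 1 = 0.06² + 0.87² + 0.20² + 0.36² + (-0.76)² + 0.36² = 0.0036 + 0.7569 + 0.0400 + 0.1296 + 0.5776 + 0.1296 = 1.6373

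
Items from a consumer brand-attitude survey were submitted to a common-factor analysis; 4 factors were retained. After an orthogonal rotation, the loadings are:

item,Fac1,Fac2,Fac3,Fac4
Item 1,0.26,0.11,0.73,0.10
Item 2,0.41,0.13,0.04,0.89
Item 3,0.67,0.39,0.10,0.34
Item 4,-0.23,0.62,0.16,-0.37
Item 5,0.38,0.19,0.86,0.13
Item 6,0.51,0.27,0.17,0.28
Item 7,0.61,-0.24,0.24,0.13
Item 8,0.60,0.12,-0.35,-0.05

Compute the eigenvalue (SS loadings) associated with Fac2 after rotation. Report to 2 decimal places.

0.75

SS loadings for Fac2 = 0.11² + 0.13² + 0.39² + 0.62² + 0.19² + 0.27² + (-0.24)² + 0.12² = 0.0121 + 0.0169 + 0.1521 + 0.3844 + 0.0361 + 0.0729 + 0.0576 + 0.0144 = 0.7465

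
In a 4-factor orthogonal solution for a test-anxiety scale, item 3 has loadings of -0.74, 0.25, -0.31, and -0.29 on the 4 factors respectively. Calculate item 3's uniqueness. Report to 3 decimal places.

h² = (-0.74)² + 0.25² + (-0.31)² + (-0.29)² = 0.5476 + 0.0625 + 0.0961 + 0.0841 = 0.7903
Uniqueness u² = 1 − h² = 1 − 0.7903 = 0.2097

0.210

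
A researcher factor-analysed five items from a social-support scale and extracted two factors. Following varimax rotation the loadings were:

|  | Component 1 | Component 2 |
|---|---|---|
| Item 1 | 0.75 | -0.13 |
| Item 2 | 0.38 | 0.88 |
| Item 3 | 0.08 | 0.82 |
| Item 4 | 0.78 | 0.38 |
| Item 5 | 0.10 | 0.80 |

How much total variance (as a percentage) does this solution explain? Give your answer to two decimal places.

SS loadings by factor: 1.3317, 2.2481; total = 3.5798.
Total variance with 5 standardized items is 5, so the solution explains 3.5798/5 = 0.7160 = 71.60%.

71.60%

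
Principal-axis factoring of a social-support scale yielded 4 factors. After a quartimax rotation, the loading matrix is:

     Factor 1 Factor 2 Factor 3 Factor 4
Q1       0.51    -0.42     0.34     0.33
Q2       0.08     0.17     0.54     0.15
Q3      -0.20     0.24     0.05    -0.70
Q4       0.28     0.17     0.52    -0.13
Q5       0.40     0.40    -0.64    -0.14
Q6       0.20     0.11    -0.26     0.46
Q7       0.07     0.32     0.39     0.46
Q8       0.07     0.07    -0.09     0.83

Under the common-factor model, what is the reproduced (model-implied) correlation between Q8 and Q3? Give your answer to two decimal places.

r̂ = Σ λ_i·λ_j across factors = (0.07)(-0.20) + (0.07)(0.24) + (-0.09)(0.05) + (0.83)(-0.70)
  = -0.0140 +0.0168 -0.0045 -0.5810 = -0.5827

-0.58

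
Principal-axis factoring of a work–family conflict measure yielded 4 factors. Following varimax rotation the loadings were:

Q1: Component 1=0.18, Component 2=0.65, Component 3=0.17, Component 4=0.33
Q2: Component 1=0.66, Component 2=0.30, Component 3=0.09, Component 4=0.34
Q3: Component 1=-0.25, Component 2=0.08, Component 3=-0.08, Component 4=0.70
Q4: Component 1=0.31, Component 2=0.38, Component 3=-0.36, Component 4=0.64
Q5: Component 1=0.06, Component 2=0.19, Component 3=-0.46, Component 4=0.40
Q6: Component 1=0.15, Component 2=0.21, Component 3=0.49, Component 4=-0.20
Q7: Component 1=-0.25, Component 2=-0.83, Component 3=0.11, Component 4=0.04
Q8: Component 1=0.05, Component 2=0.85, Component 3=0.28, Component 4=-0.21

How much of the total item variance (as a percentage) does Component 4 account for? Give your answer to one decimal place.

17.1%

SS loadings for Component 4 = 0.33² + 0.34² + 0.70² + 0.64² + 0.40² + (-0.20)² + 0.04² + (-0.21)² = 1.3698
With 8 standardized items, total variance = 8. Proportion = 1.3698/8 = 0.1712 → 17.12%.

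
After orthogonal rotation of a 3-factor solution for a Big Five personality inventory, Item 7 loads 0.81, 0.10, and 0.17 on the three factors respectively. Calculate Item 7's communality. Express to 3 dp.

h² = 0.81² + 0.10² + 0.17² = 0.6561 + 0.0100 + 0.0289 = 0.6950

0.695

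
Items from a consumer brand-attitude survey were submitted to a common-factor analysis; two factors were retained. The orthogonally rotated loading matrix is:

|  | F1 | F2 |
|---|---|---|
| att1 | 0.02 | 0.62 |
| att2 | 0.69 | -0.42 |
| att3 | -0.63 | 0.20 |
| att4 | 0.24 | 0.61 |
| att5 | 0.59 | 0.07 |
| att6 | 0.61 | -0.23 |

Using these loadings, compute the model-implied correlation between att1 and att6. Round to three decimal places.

r̂ = Σ λ_i·λ_j across factors = (0.02)(0.61) + (0.62)(-0.23)
  = +0.0122 -0.1426 = -0.1304

-0.130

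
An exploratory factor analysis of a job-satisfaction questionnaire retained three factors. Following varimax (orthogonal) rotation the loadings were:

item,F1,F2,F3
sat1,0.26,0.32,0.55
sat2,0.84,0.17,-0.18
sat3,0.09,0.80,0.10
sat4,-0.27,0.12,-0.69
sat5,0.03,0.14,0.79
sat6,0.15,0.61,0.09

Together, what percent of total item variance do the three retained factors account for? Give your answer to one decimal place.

58.5%

Communalities: 0.4725, 0.7669, 0.6581, 0.5634, 0.6446, 0.4027; Σh² = 3.5082.
Total variance with 6 standardized items is 6, so the solution explains 3.5082/6 = 0.5847 = 58.47%.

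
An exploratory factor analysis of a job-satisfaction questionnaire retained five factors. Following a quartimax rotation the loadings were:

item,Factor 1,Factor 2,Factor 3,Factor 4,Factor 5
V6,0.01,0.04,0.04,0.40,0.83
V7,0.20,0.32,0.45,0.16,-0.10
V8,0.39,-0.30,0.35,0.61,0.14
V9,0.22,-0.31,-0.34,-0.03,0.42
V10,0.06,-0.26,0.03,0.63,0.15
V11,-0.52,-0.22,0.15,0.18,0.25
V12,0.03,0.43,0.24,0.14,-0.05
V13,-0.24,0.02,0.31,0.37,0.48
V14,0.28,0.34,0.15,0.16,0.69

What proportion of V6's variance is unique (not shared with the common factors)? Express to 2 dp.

0.15

h² = 0.01² + 0.04² + 0.04² + 0.40² + 0.83² = 0.0001 + 0.0016 + 0.0016 + 0.1600 + 0.6889 = 0.8522
Uniqueness u² = 1 − h² = 1 − 0.8522 = 0.1478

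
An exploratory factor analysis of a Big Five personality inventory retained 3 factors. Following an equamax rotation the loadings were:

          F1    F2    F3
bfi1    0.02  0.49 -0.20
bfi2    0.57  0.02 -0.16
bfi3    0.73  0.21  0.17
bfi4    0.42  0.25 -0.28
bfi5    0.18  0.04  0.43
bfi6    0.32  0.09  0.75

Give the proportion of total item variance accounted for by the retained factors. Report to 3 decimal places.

Communalities: 0.2805, 0.3509, 0.6059, 0.3173, 0.2189, 0.6730; Σh² = 2.4465.
Total variance with 6 standardized items is 6, so the solution explains 2.4465/6 = 0.4078.

0.408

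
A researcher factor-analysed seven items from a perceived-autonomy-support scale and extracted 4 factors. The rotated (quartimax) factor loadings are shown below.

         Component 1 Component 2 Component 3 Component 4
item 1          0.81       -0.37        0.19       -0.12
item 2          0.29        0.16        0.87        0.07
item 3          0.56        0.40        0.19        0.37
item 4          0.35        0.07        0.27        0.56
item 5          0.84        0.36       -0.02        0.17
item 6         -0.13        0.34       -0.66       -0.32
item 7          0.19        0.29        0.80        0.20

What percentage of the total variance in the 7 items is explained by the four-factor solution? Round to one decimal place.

Communalities: 0.8435, 0.8715, 0.6466, 0.5139, 0.8645, 0.6705, 0.8002; Σh² = 5.2107.
Total variance with 7 standardized items is 7, so the solution explains 5.2107/7 = 0.7444 = 74.44%.

74.4%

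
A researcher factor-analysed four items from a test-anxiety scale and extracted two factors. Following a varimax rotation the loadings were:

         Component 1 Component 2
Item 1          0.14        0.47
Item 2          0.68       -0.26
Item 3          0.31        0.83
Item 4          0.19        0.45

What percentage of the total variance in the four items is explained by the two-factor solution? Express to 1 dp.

44.9%

Communalities: 0.2405, 0.5300, 0.7850, 0.2386; Σh² = 1.7941.
Total variance with 4 standardized items is 4, so the solution explains 1.7941/4 = 0.4485 = 44.85%.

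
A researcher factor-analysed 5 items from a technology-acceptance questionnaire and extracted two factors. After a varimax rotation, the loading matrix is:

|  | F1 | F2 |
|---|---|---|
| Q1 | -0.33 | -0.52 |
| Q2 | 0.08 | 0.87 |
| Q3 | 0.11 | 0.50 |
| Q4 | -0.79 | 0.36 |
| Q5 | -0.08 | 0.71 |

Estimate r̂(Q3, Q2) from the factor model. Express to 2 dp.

r̂ = Σ λ_i·λ_j across factors = (0.11)(0.08) + (0.50)(0.87)
  = +0.0088 +0.4350 = 0.4438

0.44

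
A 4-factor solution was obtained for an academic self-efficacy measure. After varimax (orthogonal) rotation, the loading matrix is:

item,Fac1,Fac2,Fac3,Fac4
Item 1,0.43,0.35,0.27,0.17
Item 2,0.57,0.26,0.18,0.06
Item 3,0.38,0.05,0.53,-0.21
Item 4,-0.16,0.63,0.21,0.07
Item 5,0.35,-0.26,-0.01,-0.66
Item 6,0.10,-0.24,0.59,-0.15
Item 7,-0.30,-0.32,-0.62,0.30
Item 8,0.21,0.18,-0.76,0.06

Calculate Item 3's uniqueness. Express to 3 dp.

h² = 0.38² + 0.05² + 0.53² + (-0.21)² = 0.1444 + 0.0025 + 0.2809 + 0.0441 = 0.4719
Uniqueness u² = 1 − h² = 1 − 0.4719 = 0.5281

0.528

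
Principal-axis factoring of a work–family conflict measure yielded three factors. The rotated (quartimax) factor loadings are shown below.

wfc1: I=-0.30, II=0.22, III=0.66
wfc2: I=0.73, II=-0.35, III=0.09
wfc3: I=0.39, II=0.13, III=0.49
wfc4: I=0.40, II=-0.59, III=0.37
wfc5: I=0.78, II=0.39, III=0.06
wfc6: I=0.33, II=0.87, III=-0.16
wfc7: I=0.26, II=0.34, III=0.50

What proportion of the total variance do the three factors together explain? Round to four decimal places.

0.6258

Communalities: 0.5740, 0.6635, 0.4091, 0.6450, 0.7641, 0.8914, 0.4332; Σh² = 4.3803.
Total variance with 7 standardized items is 7, so the solution explains 4.3803/7 = 0.6258.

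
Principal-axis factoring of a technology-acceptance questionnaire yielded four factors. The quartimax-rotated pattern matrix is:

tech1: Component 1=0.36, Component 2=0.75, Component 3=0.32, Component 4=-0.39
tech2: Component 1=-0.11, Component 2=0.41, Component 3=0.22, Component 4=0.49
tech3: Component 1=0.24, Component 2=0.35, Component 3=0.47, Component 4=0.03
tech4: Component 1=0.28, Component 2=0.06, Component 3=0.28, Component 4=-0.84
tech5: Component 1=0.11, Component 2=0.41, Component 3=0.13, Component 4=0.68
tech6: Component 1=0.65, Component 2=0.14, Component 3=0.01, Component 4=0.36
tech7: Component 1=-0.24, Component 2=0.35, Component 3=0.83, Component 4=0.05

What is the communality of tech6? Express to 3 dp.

0.572

h² = 0.65² + 0.14² + 0.01² + 0.36² = 0.4225 + 0.0196 + 0.0001 + 0.1296 = 0.5718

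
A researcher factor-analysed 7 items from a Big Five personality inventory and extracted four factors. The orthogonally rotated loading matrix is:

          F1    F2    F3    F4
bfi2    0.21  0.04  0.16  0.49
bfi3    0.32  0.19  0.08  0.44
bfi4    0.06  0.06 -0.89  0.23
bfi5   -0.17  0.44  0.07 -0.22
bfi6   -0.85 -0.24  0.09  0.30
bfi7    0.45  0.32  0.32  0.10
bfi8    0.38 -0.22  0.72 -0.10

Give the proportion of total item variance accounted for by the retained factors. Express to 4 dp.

Communalities: 0.3114, 0.3385, 0.8522, 0.2758, 0.8782, 0.4173, 0.7212; Σh² = 3.7946.
Total variance with 7 standardized items is 7, so the solution explains 3.7946/7 = 0.5421.

0.5421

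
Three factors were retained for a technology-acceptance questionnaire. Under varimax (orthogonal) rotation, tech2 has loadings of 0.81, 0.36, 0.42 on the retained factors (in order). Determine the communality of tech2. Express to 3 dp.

0.962

h² = 0.81² + 0.36² + 0.42² = 0.6561 + 0.1296 + 0.1764 = 0.9621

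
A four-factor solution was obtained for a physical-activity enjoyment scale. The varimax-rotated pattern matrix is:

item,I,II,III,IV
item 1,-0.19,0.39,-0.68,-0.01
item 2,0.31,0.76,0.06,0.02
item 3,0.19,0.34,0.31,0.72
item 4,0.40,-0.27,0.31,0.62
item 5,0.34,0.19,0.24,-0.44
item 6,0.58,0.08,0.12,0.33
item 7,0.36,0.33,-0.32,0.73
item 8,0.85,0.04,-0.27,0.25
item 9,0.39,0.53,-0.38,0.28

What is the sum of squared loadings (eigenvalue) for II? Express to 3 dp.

1.352

SS loadings for II = 0.39² + 0.76² + 0.34² + (-0.27)² + 0.19² + 0.08² + 0.33² + 0.04² + 0.53² = 0.1521 + 0.5776 + 0.1156 + 0.0729 + 0.0361 + 0.0064 + 0.1089 + 0.0016 + 0.2809 = 1.3521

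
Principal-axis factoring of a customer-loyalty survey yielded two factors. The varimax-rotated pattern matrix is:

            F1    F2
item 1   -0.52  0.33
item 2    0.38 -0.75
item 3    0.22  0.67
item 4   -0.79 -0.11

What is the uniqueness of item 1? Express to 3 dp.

0.621

h² = (-0.52)² + 0.33² = 0.2704 + 0.1089 = 0.3793
Uniqueness u² = 1 − h² = 1 − 0.3793 = 0.6207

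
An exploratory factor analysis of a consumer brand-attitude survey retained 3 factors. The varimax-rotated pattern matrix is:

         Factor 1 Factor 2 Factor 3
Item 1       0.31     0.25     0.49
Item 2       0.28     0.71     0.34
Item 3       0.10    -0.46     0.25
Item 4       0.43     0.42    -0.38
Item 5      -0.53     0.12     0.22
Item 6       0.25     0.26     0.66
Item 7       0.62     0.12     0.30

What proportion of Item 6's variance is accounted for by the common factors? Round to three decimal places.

0.566

h² = 0.25² + 0.26² + 0.66² = 0.0625 + 0.0676 + 0.4356 = 0.5657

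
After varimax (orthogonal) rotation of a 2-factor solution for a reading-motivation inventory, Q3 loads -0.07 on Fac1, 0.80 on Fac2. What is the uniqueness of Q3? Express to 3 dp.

h² = (-0.07)² + 0.80² = 0.0049 + 0.6400 = 0.6449
Uniqueness u² = 1 − h² = 1 − 0.6449 = 0.3551

0.355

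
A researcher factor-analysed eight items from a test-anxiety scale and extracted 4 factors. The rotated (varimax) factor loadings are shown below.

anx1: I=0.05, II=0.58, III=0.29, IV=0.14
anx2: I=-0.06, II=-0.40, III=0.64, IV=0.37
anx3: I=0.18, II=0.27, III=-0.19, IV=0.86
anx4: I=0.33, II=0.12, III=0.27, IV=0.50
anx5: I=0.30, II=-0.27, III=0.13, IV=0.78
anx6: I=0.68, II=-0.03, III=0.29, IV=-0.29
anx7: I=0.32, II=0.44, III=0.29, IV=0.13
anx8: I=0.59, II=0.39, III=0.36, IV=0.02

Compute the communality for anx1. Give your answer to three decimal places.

0.443

h² = 0.05² + 0.58² + 0.29² + 0.14² = 0.0025 + 0.3364 + 0.0841 + 0.0196 = 0.4426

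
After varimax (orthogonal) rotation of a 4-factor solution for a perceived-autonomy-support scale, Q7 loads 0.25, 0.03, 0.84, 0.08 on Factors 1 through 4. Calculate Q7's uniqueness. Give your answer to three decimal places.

0.225

h² = 0.25² + 0.03² + 0.84² + 0.08² = 0.0625 + 0.0009 + 0.7056 + 0.0064 = 0.7754
Uniqueness u² = 1 − h² = 1 − 0.7754 = 0.2246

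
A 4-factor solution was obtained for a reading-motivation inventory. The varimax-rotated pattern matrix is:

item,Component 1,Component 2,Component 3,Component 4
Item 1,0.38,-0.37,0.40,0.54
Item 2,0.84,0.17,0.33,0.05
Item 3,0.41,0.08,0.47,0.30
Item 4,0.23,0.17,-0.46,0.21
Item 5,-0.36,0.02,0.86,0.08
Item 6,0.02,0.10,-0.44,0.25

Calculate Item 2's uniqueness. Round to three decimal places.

0.154

h² = 0.84² + 0.17² + 0.33² + 0.05² = 0.7056 + 0.0289 + 0.1089 + 0.0025 = 0.8459
Uniqueness u² = 1 − h² = 1 − 0.8459 = 0.1541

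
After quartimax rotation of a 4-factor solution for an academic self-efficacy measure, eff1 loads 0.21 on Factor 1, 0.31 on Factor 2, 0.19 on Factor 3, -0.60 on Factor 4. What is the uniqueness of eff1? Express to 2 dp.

0.46

h² = 0.21² + 0.31² + 0.19² + (-0.60)² = 0.0441 + 0.0961 + 0.0361 + 0.3600 = 0.5363
Uniqueness u² = 1 − h² = 1 − 0.5363 = 0.4637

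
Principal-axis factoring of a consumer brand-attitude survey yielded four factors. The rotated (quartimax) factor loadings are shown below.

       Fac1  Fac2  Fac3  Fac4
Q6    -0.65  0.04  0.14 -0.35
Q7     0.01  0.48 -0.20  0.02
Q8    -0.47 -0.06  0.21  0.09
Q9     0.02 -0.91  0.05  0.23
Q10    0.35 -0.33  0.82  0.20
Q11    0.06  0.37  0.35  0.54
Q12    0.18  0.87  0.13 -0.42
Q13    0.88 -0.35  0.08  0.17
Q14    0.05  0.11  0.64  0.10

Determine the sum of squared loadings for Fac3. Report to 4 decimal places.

SS loadings for Fac3 = 0.14² + (-0.20)² + 0.21² + 0.05² + 0.82² + 0.35² + 0.13² + 0.08² + 0.64² = 0.0196 + 0.0400 + 0.0441 + 0.0025 + 0.6724 + 0.1225 + 0.0169 + 0.0064 + 0.4096 = 1.3340

1.3340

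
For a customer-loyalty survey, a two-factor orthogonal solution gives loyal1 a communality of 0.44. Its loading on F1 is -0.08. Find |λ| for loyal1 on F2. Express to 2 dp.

Under orthogonal rotation h² = Σλ², so λ_F2² = h² − (0.0064) = 0.44 − 0.0064 = 0.4336.
|λ| = √0.4336 = 0.6585.

0.66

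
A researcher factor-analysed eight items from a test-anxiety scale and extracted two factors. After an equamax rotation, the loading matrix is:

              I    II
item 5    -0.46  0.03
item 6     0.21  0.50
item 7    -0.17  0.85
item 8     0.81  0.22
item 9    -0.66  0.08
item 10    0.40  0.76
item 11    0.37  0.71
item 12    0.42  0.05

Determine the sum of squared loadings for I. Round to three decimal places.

1.850

SS loadings for I = (-0.46)² + 0.21² + (-0.17)² + 0.81² + (-0.66)² + 0.40² + 0.37² + 0.42² = 0.2116 + 0.0441 + 0.0289 + 0.6561 + 0.4356 + 0.1600 + 0.1369 + 0.1764 = 1.8496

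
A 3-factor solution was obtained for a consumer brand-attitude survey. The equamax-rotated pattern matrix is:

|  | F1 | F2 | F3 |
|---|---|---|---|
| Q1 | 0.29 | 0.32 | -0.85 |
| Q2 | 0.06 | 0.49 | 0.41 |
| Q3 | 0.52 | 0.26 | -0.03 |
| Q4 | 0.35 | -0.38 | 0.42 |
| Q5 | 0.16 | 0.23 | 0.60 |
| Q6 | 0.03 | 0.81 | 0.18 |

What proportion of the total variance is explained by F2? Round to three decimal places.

0.211

SS loadings for F2 = 0.32² + 0.49² + 0.26² + (-0.38)² + 0.23² + 0.81² = 1.2635
Proportion of variance = 1.2635 / 6 = 0.2106.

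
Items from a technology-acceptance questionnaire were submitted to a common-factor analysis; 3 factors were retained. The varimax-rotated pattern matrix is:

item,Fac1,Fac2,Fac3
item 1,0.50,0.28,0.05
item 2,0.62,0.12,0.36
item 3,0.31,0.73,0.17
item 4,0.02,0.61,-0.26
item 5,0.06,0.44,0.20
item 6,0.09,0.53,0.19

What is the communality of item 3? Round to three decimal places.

h² = 0.31² + 0.73² + 0.17² = 0.0961 + 0.5329 + 0.0289 = 0.6579

0.658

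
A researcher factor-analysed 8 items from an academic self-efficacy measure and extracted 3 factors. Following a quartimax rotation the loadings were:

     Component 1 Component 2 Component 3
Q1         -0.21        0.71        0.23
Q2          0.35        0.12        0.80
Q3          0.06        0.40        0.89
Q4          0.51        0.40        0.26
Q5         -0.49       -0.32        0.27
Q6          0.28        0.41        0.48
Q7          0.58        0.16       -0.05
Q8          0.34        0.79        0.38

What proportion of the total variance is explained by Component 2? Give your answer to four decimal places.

0.2198

SS loadings for Component 2 = 0.71² + 0.12² + 0.40² + 0.40² + (-0.32)² + 0.41² + 0.16² + 0.79² = 1.7587
Proportion of variance = 1.7587 / 8 = 0.2198.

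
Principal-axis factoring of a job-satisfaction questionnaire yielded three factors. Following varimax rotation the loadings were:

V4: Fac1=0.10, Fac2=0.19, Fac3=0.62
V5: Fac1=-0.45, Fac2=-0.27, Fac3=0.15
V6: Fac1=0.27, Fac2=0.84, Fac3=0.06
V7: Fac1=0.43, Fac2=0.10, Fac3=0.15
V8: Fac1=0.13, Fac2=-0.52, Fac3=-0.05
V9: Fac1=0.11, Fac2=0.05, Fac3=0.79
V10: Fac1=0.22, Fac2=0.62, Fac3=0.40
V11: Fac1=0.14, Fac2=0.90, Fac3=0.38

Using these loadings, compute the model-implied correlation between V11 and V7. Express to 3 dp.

0.207

r̂ = Σ λ_i·λ_j across factors = (0.14)(0.43) + (0.90)(0.10) + (0.38)(0.15)
  = +0.0602 +0.0900 +0.0570 = 0.2072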